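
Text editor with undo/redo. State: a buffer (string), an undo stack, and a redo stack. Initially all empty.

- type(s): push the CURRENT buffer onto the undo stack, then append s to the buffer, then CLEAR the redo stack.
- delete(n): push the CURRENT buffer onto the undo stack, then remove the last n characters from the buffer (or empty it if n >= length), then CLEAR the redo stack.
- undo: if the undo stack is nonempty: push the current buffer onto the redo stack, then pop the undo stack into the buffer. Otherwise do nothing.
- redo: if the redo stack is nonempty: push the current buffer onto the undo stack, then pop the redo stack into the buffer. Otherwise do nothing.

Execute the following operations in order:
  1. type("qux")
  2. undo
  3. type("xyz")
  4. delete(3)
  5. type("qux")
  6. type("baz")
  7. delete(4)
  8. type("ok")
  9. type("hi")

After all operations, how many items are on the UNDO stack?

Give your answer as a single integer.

After op 1 (type): buf='qux' undo_depth=1 redo_depth=0
After op 2 (undo): buf='(empty)' undo_depth=0 redo_depth=1
After op 3 (type): buf='xyz' undo_depth=1 redo_depth=0
After op 4 (delete): buf='(empty)' undo_depth=2 redo_depth=0
After op 5 (type): buf='qux' undo_depth=3 redo_depth=0
After op 6 (type): buf='quxbaz' undo_depth=4 redo_depth=0
After op 7 (delete): buf='qu' undo_depth=5 redo_depth=0
After op 8 (type): buf='quok' undo_depth=6 redo_depth=0
After op 9 (type): buf='quokhi' undo_depth=7 redo_depth=0

Answer: 7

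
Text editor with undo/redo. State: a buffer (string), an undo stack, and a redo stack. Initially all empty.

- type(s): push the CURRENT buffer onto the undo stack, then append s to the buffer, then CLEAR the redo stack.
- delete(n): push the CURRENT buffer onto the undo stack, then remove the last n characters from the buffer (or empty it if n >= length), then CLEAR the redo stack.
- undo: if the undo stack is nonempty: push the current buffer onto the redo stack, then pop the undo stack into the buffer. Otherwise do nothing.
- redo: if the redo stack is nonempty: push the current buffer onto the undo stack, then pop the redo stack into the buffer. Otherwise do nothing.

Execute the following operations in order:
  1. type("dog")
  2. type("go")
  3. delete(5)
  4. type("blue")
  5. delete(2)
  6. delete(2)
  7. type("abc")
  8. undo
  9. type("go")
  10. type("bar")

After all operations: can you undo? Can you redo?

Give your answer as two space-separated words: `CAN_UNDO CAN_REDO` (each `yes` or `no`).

After op 1 (type): buf='dog' undo_depth=1 redo_depth=0
After op 2 (type): buf='doggo' undo_depth=2 redo_depth=0
After op 3 (delete): buf='(empty)' undo_depth=3 redo_depth=0
After op 4 (type): buf='blue' undo_depth=4 redo_depth=0
After op 5 (delete): buf='bl' undo_depth=5 redo_depth=0
After op 6 (delete): buf='(empty)' undo_depth=6 redo_depth=0
After op 7 (type): buf='abc' undo_depth=7 redo_depth=0
After op 8 (undo): buf='(empty)' undo_depth=6 redo_depth=1
After op 9 (type): buf='go' undo_depth=7 redo_depth=0
After op 10 (type): buf='gobar' undo_depth=8 redo_depth=0

Answer: yes no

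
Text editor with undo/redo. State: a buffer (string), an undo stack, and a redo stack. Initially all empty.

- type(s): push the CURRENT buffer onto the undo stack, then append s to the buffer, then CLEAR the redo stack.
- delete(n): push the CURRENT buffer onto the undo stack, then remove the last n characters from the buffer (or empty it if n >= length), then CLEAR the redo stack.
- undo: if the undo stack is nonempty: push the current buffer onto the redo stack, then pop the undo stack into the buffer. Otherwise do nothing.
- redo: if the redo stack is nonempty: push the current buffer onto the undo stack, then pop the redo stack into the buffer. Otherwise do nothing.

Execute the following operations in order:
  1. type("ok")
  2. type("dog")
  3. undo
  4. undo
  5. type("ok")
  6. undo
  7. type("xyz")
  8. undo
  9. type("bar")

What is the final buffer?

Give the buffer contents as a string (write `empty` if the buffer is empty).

After op 1 (type): buf='ok' undo_depth=1 redo_depth=0
After op 2 (type): buf='okdog' undo_depth=2 redo_depth=0
After op 3 (undo): buf='ok' undo_depth=1 redo_depth=1
After op 4 (undo): buf='(empty)' undo_depth=0 redo_depth=2
After op 5 (type): buf='ok' undo_depth=1 redo_depth=0
After op 6 (undo): buf='(empty)' undo_depth=0 redo_depth=1
After op 7 (type): buf='xyz' undo_depth=1 redo_depth=0
After op 8 (undo): buf='(empty)' undo_depth=0 redo_depth=1
After op 9 (type): buf='bar' undo_depth=1 redo_depth=0

Answer: bar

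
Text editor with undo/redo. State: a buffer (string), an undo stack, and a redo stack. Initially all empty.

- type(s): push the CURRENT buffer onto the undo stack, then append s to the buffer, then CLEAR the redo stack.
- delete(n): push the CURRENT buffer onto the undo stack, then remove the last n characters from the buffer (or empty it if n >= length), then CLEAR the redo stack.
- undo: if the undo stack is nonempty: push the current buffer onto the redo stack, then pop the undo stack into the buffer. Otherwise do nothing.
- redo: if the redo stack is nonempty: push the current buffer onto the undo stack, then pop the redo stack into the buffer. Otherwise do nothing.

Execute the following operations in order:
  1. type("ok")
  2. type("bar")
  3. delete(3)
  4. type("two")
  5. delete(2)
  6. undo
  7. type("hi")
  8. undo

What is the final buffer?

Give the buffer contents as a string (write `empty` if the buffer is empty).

After op 1 (type): buf='ok' undo_depth=1 redo_depth=0
After op 2 (type): buf='okbar' undo_depth=2 redo_depth=0
After op 3 (delete): buf='ok' undo_depth=3 redo_depth=0
After op 4 (type): buf='oktwo' undo_depth=4 redo_depth=0
After op 5 (delete): buf='okt' undo_depth=5 redo_depth=0
After op 6 (undo): buf='oktwo' undo_depth=4 redo_depth=1
After op 7 (type): buf='oktwohi' undo_depth=5 redo_depth=0
After op 8 (undo): buf='oktwo' undo_depth=4 redo_depth=1

Answer: oktwo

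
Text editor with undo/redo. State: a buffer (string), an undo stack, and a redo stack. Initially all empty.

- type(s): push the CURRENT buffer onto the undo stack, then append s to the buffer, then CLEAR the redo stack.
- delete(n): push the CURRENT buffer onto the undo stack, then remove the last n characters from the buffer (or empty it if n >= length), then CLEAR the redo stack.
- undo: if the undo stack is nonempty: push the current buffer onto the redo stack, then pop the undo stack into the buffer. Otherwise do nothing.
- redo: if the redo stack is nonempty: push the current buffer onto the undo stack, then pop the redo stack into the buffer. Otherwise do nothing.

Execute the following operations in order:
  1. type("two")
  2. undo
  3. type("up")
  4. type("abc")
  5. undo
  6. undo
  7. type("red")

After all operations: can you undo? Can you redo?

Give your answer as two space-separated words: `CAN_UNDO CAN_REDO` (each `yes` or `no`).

After op 1 (type): buf='two' undo_depth=1 redo_depth=0
After op 2 (undo): buf='(empty)' undo_depth=0 redo_depth=1
After op 3 (type): buf='up' undo_depth=1 redo_depth=0
After op 4 (type): buf='upabc' undo_depth=2 redo_depth=0
After op 5 (undo): buf='up' undo_depth=1 redo_depth=1
After op 6 (undo): buf='(empty)' undo_depth=0 redo_depth=2
After op 7 (type): buf='red' undo_depth=1 redo_depth=0

Answer: yes no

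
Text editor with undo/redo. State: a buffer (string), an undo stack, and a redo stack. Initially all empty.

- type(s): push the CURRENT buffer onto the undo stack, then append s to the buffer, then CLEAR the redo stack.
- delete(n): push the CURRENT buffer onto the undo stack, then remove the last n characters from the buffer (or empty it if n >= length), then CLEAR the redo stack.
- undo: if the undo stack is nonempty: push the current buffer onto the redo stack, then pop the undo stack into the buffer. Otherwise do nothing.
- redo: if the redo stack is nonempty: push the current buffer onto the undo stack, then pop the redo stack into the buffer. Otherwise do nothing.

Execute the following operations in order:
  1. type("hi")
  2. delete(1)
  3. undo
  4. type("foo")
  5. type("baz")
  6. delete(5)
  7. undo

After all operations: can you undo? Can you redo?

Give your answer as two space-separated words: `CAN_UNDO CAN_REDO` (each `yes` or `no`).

Answer: yes yes

Derivation:
After op 1 (type): buf='hi' undo_depth=1 redo_depth=0
After op 2 (delete): buf='h' undo_depth=2 redo_depth=0
After op 3 (undo): buf='hi' undo_depth=1 redo_depth=1
After op 4 (type): buf='hifoo' undo_depth=2 redo_depth=0
After op 5 (type): buf='hifoobaz' undo_depth=3 redo_depth=0
After op 6 (delete): buf='hif' undo_depth=4 redo_depth=0
After op 7 (undo): buf='hifoobaz' undo_depth=3 redo_depth=1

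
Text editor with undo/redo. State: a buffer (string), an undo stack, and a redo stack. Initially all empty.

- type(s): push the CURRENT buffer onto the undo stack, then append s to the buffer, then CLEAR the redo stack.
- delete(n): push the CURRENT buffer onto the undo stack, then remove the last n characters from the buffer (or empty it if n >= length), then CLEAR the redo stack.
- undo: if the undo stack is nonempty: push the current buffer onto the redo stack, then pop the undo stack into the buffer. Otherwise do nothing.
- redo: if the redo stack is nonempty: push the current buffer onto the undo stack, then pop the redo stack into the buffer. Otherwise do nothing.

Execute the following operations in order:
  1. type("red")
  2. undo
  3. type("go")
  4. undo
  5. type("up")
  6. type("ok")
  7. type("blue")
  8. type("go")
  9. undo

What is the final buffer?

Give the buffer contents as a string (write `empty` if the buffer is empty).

Answer: upokblue

Derivation:
After op 1 (type): buf='red' undo_depth=1 redo_depth=0
After op 2 (undo): buf='(empty)' undo_depth=0 redo_depth=1
After op 3 (type): buf='go' undo_depth=1 redo_depth=0
After op 4 (undo): buf='(empty)' undo_depth=0 redo_depth=1
After op 5 (type): buf='up' undo_depth=1 redo_depth=0
After op 6 (type): buf='upok' undo_depth=2 redo_depth=0
After op 7 (type): buf='upokblue' undo_depth=3 redo_depth=0
After op 8 (type): buf='upokbluego' undo_depth=4 redo_depth=0
After op 9 (undo): buf='upokblue' undo_depth=3 redo_depth=1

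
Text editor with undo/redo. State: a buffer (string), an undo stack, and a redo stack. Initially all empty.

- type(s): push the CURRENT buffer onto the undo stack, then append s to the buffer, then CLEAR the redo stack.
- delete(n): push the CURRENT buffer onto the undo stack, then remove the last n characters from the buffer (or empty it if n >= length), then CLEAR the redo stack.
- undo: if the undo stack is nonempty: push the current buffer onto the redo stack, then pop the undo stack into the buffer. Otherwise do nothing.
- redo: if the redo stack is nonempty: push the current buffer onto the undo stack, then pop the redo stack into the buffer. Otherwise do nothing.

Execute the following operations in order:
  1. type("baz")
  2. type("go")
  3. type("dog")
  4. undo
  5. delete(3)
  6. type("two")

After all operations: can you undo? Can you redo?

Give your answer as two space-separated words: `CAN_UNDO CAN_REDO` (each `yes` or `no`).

After op 1 (type): buf='baz' undo_depth=1 redo_depth=0
After op 2 (type): buf='bazgo' undo_depth=2 redo_depth=0
After op 3 (type): buf='bazgodog' undo_depth=3 redo_depth=0
After op 4 (undo): buf='bazgo' undo_depth=2 redo_depth=1
After op 5 (delete): buf='ba' undo_depth=3 redo_depth=0
After op 6 (type): buf='batwo' undo_depth=4 redo_depth=0

Answer: yes no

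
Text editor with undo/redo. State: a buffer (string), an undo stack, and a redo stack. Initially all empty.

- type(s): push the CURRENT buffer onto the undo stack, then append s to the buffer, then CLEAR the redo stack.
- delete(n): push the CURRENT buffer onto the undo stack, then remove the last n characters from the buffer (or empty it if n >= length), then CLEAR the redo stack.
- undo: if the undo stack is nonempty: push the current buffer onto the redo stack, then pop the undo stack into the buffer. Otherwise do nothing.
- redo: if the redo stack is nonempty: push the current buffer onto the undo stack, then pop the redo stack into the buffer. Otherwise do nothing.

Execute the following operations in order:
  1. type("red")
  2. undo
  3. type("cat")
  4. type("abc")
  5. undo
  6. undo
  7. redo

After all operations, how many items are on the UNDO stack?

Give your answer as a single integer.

Answer: 1

Derivation:
After op 1 (type): buf='red' undo_depth=1 redo_depth=0
After op 2 (undo): buf='(empty)' undo_depth=0 redo_depth=1
After op 3 (type): buf='cat' undo_depth=1 redo_depth=0
After op 4 (type): buf='catabc' undo_depth=2 redo_depth=0
After op 5 (undo): buf='cat' undo_depth=1 redo_depth=1
After op 6 (undo): buf='(empty)' undo_depth=0 redo_depth=2
After op 7 (redo): buf='cat' undo_depth=1 redo_depth=1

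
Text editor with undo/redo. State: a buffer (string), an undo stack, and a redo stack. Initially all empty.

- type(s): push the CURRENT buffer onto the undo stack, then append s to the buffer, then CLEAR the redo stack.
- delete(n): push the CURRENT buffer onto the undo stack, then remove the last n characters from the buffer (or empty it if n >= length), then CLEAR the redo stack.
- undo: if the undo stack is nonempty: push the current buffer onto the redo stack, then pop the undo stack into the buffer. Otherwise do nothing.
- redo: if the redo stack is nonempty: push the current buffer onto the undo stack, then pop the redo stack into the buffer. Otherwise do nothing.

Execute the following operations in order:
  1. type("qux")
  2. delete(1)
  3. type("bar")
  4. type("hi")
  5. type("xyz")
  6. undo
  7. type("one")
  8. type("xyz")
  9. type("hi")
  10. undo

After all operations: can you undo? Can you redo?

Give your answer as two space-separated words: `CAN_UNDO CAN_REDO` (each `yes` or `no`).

After op 1 (type): buf='qux' undo_depth=1 redo_depth=0
After op 2 (delete): buf='qu' undo_depth=2 redo_depth=0
After op 3 (type): buf='qubar' undo_depth=3 redo_depth=0
After op 4 (type): buf='qubarhi' undo_depth=4 redo_depth=0
After op 5 (type): buf='qubarhixyz' undo_depth=5 redo_depth=0
After op 6 (undo): buf='qubarhi' undo_depth=4 redo_depth=1
After op 7 (type): buf='qubarhione' undo_depth=5 redo_depth=0
After op 8 (type): buf='qubarhionexyz' undo_depth=6 redo_depth=0
After op 9 (type): buf='qubarhionexyzhi' undo_depth=7 redo_depth=0
After op 10 (undo): buf='qubarhionexyz' undo_depth=6 redo_depth=1

Answer: yes yes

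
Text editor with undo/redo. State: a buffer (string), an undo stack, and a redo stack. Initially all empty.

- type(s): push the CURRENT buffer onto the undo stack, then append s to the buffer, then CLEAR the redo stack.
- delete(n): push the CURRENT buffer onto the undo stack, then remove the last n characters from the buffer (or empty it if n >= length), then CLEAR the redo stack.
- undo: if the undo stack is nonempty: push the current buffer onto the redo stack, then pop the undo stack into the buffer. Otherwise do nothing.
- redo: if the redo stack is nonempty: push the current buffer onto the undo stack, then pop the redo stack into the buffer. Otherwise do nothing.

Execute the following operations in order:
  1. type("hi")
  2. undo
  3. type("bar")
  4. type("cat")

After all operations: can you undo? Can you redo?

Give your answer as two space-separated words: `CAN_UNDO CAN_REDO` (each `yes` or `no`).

After op 1 (type): buf='hi' undo_depth=1 redo_depth=0
After op 2 (undo): buf='(empty)' undo_depth=0 redo_depth=1
After op 3 (type): buf='bar' undo_depth=1 redo_depth=0
After op 4 (type): buf='barcat' undo_depth=2 redo_depth=0

Answer: yes no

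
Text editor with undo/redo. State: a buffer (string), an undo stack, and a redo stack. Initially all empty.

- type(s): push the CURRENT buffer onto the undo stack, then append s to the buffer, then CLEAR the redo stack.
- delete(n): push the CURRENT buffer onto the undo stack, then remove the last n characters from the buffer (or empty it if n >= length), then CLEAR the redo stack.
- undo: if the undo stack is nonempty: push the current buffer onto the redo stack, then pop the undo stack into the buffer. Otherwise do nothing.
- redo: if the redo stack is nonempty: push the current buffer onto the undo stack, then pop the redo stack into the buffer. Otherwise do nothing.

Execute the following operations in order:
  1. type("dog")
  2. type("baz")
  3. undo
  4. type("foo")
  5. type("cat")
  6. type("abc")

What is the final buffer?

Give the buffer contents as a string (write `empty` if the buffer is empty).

Answer: dogfoocatabc

Derivation:
After op 1 (type): buf='dog' undo_depth=1 redo_depth=0
After op 2 (type): buf='dogbaz' undo_depth=2 redo_depth=0
After op 3 (undo): buf='dog' undo_depth=1 redo_depth=1
After op 4 (type): buf='dogfoo' undo_depth=2 redo_depth=0
After op 5 (type): buf='dogfoocat' undo_depth=3 redo_depth=0
After op 6 (type): buf='dogfoocatabc' undo_depth=4 redo_depth=0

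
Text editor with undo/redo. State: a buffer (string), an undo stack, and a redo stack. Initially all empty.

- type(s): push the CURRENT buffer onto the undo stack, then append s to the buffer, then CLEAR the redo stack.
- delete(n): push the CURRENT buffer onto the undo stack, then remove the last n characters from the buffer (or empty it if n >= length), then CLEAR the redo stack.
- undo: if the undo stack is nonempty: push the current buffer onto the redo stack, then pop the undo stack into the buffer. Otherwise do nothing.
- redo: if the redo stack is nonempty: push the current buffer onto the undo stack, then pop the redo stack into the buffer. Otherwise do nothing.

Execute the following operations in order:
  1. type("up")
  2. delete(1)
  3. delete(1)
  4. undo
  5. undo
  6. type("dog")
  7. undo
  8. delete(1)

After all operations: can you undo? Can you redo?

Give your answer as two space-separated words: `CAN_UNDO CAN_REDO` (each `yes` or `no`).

Answer: yes no

Derivation:
After op 1 (type): buf='up' undo_depth=1 redo_depth=0
After op 2 (delete): buf='u' undo_depth=2 redo_depth=0
After op 3 (delete): buf='(empty)' undo_depth=3 redo_depth=0
After op 4 (undo): buf='u' undo_depth=2 redo_depth=1
After op 5 (undo): buf='up' undo_depth=1 redo_depth=2
After op 6 (type): buf='updog' undo_depth=2 redo_depth=0
After op 7 (undo): buf='up' undo_depth=1 redo_depth=1
After op 8 (delete): buf='u' undo_depth=2 redo_depth=0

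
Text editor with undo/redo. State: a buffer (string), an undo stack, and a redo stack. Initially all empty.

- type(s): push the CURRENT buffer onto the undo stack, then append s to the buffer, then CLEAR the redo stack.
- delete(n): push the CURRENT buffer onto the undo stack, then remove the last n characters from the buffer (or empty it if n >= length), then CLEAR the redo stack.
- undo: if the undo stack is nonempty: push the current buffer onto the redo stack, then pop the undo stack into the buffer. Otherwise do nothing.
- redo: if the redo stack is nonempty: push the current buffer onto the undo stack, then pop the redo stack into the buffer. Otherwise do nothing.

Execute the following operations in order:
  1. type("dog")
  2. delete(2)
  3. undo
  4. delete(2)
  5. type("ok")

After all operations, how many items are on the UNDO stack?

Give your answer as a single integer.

Answer: 3

Derivation:
After op 1 (type): buf='dog' undo_depth=1 redo_depth=0
After op 2 (delete): buf='d' undo_depth=2 redo_depth=0
After op 3 (undo): buf='dog' undo_depth=1 redo_depth=1
After op 4 (delete): buf='d' undo_depth=2 redo_depth=0
After op 5 (type): buf='dok' undo_depth=3 redo_depth=0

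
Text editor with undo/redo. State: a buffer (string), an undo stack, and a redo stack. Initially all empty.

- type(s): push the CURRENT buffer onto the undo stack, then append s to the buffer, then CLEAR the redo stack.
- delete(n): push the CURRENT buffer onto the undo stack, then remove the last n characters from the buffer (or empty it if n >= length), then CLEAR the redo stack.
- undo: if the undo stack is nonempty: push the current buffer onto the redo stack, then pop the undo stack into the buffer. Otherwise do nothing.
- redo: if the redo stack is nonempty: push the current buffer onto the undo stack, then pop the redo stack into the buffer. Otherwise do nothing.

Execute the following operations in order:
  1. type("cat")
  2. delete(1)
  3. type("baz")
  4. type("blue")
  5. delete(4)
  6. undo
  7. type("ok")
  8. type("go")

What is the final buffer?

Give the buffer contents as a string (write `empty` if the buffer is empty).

Answer: cabazblueokgo

Derivation:
After op 1 (type): buf='cat' undo_depth=1 redo_depth=0
After op 2 (delete): buf='ca' undo_depth=2 redo_depth=0
After op 3 (type): buf='cabaz' undo_depth=3 redo_depth=0
After op 4 (type): buf='cabazblue' undo_depth=4 redo_depth=0
After op 5 (delete): buf='cabaz' undo_depth=5 redo_depth=0
After op 6 (undo): buf='cabazblue' undo_depth=4 redo_depth=1
After op 7 (type): buf='cabazblueok' undo_depth=5 redo_depth=0
After op 8 (type): buf='cabazblueokgo' undo_depth=6 redo_depth=0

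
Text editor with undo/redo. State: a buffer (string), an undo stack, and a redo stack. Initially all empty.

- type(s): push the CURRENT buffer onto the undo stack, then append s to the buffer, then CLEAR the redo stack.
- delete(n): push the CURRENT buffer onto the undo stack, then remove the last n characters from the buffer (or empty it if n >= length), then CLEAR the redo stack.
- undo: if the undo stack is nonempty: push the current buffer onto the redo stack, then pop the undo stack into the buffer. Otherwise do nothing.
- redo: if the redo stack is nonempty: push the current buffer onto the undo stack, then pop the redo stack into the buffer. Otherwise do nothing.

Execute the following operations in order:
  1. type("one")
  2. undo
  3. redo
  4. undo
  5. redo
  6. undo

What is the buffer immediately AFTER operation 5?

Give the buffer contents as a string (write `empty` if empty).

Answer: one

Derivation:
After op 1 (type): buf='one' undo_depth=1 redo_depth=0
After op 2 (undo): buf='(empty)' undo_depth=0 redo_depth=1
After op 3 (redo): buf='one' undo_depth=1 redo_depth=0
After op 4 (undo): buf='(empty)' undo_depth=0 redo_depth=1
After op 5 (redo): buf='one' undo_depth=1 redo_depth=0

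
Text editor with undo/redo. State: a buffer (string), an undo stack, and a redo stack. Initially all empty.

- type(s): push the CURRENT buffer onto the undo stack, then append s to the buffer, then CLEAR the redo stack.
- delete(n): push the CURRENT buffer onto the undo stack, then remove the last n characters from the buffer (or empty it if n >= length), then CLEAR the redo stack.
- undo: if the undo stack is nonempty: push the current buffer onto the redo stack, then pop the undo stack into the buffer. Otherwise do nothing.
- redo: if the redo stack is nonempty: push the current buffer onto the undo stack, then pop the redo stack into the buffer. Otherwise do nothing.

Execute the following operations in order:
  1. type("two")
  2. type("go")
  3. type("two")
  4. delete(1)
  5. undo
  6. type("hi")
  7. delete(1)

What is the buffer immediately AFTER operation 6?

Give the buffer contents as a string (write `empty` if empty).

Answer: twogotwohi

Derivation:
After op 1 (type): buf='two' undo_depth=1 redo_depth=0
After op 2 (type): buf='twogo' undo_depth=2 redo_depth=0
After op 3 (type): buf='twogotwo' undo_depth=3 redo_depth=0
After op 4 (delete): buf='twogotw' undo_depth=4 redo_depth=0
After op 5 (undo): buf='twogotwo' undo_depth=3 redo_depth=1
After op 6 (type): buf='twogotwohi' undo_depth=4 redo_depth=0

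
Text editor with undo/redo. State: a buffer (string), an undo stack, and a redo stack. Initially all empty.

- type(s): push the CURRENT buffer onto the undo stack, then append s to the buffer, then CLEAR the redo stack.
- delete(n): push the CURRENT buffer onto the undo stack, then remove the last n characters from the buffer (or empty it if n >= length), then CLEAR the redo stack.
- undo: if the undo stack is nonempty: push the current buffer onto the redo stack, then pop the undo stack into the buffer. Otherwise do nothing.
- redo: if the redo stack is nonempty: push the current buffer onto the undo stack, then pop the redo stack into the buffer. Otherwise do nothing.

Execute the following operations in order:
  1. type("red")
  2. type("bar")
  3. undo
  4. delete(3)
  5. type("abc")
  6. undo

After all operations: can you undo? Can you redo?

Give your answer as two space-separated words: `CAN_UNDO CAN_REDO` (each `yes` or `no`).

After op 1 (type): buf='red' undo_depth=1 redo_depth=0
After op 2 (type): buf='redbar' undo_depth=2 redo_depth=0
After op 3 (undo): buf='red' undo_depth=1 redo_depth=1
After op 4 (delete): buf='(empty)' undo_depth=2 redo_depth=0
After op 5 (type): buf='abc' undo_depth=3 redo_depth=0
After op 6 (undo): buf='(empty)' undo_depth=2 redo_depth=1

Answer: yes yes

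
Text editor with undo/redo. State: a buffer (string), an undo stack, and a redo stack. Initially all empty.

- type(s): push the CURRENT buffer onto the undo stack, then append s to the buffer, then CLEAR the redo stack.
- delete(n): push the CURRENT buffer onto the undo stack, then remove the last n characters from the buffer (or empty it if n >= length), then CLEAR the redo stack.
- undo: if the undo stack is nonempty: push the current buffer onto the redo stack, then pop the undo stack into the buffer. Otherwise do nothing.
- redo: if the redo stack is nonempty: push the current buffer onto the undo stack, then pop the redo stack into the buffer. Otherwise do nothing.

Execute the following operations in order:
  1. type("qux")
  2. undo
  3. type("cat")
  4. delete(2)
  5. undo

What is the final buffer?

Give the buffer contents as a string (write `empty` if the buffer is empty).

Answer: cat

Derivation:
After op 1 (type): buf='qux' undo_depth=1 redo_depth=0
After op 2 (undo): buf='(empty)' undo_depth=0 redo_depth=1
After op 3 (type): buf='cat' undo_depth=1 redo_depth=0
After op 4 (delete): buf='c' undo_depth=2 redo_depth=0
After op 5 (undo): buf='cat' undo_depth=1 redo_depth=1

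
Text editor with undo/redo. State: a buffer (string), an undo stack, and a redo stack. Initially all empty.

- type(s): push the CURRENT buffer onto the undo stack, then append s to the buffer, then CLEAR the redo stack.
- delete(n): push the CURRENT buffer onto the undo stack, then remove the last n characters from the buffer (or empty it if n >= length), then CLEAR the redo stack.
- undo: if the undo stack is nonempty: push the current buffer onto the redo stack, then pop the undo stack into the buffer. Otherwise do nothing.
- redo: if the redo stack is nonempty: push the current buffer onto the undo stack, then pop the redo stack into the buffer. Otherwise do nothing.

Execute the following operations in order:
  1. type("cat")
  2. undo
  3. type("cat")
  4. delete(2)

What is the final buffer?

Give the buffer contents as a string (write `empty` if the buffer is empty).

Answer: c

Derivation:
After op 1 (type): buf='cat' undo_depth=1 redo_depth=0
After op 2 (undo): buf='(empty)' undo_depth=0 redo_depth=1
After op 3 (type): buf='cat' undo_depth=1 redo_depth=0
After op 4 (delete): buf='c' undo_depth=2 redo_depth=0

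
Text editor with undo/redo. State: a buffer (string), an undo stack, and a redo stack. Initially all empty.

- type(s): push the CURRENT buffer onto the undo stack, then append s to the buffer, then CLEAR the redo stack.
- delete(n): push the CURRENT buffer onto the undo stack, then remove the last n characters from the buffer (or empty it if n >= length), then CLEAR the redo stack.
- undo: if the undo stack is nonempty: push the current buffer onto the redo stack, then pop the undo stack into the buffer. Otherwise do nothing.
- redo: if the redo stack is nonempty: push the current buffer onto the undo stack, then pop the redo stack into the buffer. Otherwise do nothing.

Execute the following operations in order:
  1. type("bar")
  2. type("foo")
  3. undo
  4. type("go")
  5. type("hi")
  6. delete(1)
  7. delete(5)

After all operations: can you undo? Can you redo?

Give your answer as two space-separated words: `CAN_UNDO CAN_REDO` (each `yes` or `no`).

After op 1 (type): buf='bar' undo_depth=1 redo_depth=0
After op 2 (type): buf='barfoo' undo_depth=2 redo_depth=0
After op 3 (undo): buf='bar' undo_depth=1 redo_depth=1
After op 4 (type): buf='bargo' undo_depth=2 redo_depth=0
After op 5 (type): buf='bargohi' undo_depth=3 redo_depth=0
After op 6 (delete): buf='bargoh' undo_depth=4 redo_depth=0
After op 7 (delete): buf='b' undo_depth=5 redo_depth=0

Answer: yes no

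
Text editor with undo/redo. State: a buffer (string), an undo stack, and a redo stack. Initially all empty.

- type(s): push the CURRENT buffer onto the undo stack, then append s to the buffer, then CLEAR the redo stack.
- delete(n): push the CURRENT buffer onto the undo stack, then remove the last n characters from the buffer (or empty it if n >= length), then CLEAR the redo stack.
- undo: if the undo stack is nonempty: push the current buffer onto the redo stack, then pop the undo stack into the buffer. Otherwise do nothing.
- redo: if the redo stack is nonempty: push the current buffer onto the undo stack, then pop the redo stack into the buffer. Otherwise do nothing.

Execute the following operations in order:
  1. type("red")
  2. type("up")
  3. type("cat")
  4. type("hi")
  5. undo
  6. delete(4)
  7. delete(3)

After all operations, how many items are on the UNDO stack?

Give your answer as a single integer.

Answer: 5

Derivation:
After op 1 (type): buf='red' undo_depth=1 redo_depth=0
After op 2 (type): buf='redup' undo_depth=2 redo_depth=0
After op 3 (type): buf='redupcat' undo_depth=3 redo_depth=0
After op 4 (type): buf='redupcathi' undo_depth=4 redo_depth=0
After op 5 (undo): buf='redupcat' undo_depth=3 redo_depth=1
After op 6 (delete): buf='redu' undo_depth=4 redo_depth=0
After op 7 (delete): buf='r' undo_depth=5 redo_depth=0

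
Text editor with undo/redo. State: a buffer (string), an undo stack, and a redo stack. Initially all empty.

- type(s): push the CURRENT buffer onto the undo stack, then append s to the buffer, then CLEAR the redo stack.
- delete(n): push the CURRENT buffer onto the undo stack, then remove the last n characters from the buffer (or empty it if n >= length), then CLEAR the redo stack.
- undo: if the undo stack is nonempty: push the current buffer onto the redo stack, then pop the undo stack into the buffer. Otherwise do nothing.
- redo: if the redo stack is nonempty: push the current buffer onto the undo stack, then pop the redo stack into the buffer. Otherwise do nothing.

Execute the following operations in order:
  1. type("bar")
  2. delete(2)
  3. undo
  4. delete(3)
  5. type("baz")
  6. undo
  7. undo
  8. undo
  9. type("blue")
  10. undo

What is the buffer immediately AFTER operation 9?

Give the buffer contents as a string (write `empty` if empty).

After op 1 (type): buf='bar' undo_depth=1 redo_depth=0
After op 2 (delete): buf='b' undo_depth=2 redo_depth=0
After op 3 (undo): buf='bar' undo_depth=1 redo_depth=1
After op 4 (delete): buf='(empty)' undo_depth=2 redo_depth=0
After op 5 (type): buf='baz' undo_depth=3 redo_depth=0
After op 6 (undo): buf='(empty)' undo_depth=2 redo_depth=1
After op 7 (undo): buf='bar' undo_depth=1 redo_depth=2
After op 8 (undo): buf='(empty)' undo_depth=0 redo_depth=3
After op 9 (type): buf='blue' undo_depth=1 redo_depth=0

Answer: blue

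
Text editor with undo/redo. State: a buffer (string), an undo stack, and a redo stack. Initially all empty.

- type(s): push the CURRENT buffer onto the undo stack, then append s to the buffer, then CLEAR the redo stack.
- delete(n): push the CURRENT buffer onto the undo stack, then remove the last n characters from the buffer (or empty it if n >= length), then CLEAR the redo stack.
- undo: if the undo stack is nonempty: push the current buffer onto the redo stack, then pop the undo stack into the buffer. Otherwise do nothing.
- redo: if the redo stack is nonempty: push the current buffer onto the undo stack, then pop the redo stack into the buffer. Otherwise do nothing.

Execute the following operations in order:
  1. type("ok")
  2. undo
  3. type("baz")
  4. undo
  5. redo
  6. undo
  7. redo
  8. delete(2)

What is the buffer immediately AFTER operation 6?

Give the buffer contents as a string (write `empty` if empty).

After op 1 (type): buf='ok' undo_depth=1 redo_depth=0
After op 2 (undo): buf='(empty)' undo_depth=0 redo_depth=1
After op 3 (type): buf='baz' undo_depth=1 redo_depth=0
After op 4 (undo): buf='(empty)' undo_depth=0 redo_depth=1
After op 5 (redo): buf='baz' undo_depth=1 redo_depth=0
After op 6 (undo): buf='(empty)' undo_depth=0 redo_depth=1

Answer: empty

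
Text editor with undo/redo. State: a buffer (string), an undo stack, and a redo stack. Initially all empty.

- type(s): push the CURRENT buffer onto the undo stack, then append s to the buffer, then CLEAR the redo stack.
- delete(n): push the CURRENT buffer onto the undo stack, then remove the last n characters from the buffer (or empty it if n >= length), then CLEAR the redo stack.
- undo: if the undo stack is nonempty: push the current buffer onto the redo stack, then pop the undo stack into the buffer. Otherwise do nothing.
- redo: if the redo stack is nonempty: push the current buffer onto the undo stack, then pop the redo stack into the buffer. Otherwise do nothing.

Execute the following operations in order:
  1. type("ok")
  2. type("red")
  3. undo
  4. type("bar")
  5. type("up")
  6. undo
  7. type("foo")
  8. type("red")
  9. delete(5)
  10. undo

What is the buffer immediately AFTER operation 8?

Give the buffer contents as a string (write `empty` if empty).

Answer: okbarfoored

Derivation:
After op 1 (type): buf='ok' undo_depth=1 redo_depth=0
After op 2 (type): buf='okred' undo_depth=2 redo_depth=0
After op 3 (undo): buf='ok' undo_depth=1 redo_depth=1
After op 4 (type): buf='okbar' undo_depth=2 redo_depth=0
After op 5 (type): buf='okbarup' undo_depth=3 redo_depth=0
After op 6 (undo): buf='okbar' undo_depth=2 redo_depth=1
After op 7 (type): buf='okbarfoo' undo_depth=3 redo_depth=0
After op 8 (type): buf='okbarfoored' undo_depth=4 redo_depth=0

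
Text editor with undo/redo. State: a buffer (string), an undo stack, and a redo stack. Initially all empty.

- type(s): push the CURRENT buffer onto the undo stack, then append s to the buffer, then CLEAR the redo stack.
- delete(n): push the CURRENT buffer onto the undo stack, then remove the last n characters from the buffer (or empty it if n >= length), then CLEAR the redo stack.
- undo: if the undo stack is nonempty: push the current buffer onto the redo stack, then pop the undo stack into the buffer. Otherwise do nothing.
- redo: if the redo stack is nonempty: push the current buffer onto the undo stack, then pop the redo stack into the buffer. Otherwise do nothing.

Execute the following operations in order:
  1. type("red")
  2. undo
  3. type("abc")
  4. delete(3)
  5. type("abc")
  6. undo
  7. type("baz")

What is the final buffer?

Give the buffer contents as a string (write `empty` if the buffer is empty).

After op 1 (type): buf='red' undo_depth=1 redo_depth=0
After op 2 (undo): buf='(empty)' undo_depth=0 redo_depth=1
After op 3 (type): buf='abc' undo_depth=1 redo_depth=0
After op 4 (delete): buf='(empty)' undo_depth=2 redo_depth=0
After op 5 (type): buf='abc' undo_depth=3 redo_depth=0
After op 6 (undo): buf='(empty)' undo_depth=2 redo_depth=1
After op 7 (type): buf='baz' undo_depth=3 redo_depth=0

Answer: baz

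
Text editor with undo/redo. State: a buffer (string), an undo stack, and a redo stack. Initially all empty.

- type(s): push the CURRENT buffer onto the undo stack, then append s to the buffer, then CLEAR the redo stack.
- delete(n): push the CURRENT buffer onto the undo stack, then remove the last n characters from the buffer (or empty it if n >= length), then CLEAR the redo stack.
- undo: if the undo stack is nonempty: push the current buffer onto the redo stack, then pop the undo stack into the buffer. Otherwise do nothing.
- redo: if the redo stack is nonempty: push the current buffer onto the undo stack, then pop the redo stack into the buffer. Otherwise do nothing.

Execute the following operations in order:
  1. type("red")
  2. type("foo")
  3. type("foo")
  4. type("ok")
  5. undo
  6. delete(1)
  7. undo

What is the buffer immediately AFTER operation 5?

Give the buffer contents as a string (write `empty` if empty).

Answer: redfoofoo

Derivation:
After op 1 (type): buf='red' undo_depth=1 redo_depth=0
After op 2 (type): buf='redfoo' undo_depth=2 redo_depth=0
After op 3 (type): buf='redfoofoo' undo_depth=3 redo_depth=0
After op 4 (type): buf='redfoofoook' undo_depth=4 redo_depth=0
After op 5 (undo): buf='redfoofoo' undo_depth=3 redo_depth=1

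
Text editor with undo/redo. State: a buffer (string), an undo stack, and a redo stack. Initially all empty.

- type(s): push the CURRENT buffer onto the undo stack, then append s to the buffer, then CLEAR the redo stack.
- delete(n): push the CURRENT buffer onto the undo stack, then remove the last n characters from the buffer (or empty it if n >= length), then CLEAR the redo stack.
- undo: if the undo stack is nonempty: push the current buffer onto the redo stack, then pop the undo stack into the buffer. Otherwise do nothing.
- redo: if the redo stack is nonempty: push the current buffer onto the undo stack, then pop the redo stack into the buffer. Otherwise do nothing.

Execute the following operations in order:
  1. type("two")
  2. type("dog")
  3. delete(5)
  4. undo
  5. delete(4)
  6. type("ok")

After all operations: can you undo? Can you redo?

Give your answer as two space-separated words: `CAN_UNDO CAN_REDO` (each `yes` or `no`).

After op 1 (type): buf='two' undo_depth=1 redo_depth=0
After op 2 (type): buf='twodog' undo_depth=2 redo_depth=0
After op 3 (delete): buf='t' undo_depth=3 redo_depth=0
After op 4 (undo): buf='twodog' undo_depth=2 redo_depth=1
After op 5 (delete): buf='tw' undo_depth=3 redo_depth=0
After op 6 (type): buf='twok' undo_depth=4 redo_depth=0

Answer: yes no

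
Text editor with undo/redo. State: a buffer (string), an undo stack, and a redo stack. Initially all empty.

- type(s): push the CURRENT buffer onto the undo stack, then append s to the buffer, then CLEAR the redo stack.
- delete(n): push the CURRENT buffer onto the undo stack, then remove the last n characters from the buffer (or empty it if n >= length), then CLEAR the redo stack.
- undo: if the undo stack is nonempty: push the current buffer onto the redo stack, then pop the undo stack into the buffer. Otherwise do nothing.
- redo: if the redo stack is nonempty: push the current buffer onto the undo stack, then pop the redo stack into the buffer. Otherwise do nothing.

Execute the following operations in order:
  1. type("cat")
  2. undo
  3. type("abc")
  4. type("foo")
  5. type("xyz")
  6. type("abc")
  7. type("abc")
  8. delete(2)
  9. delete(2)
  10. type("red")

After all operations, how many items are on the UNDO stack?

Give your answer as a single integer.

After op 1 (type): buf='cat' undo_depth=1 redo_depth=0
After op 2 (undo): buf='(empty)' undo_depth=0 redo_depth=1
After op 3 (type): buf='abc' undo_depth=1 redo_depth=0
After op 4 (type): buf='abcfoo' undo_depth=2 redo_depth=0
After op 5 (type): buf='abcfooxyz' undo_depth=3 redo_depth=0
After op 6 (type): buf='abcfooxyzabc' undo_depth=4 redo_depth=0
After op 7 (type): buf='abcfooxyzabcabc' undo_depth=5 redo_depth=0
After op 8 (delete): buf='abcfooxyzabca' undo_depth=6 redo_depth=0
After op 9 (delete): buf='abcfooxyzab' undo_depth=7 redo_depth=0
After op 10 (type): buf='abcfooxyzabred' undo_depth=8 redo_depth=0

Answer: 8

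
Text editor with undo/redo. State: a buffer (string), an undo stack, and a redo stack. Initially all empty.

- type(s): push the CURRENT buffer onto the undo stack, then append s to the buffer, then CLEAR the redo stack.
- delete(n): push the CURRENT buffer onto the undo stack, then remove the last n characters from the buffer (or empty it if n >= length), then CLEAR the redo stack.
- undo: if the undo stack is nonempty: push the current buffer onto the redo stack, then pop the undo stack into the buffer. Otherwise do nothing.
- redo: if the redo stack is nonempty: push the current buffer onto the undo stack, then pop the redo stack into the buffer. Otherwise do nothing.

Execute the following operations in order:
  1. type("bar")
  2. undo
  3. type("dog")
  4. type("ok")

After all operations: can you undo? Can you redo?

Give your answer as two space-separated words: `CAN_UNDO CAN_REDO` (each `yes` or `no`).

After op 1 (type): buf='bar' undo_depth=1 redo_depth=0
After op 2 (undo): buf='(empty)' undo_depth=0 redo_depth=1
After op 3 (type): buf='dog' undo_depth=1 redo_depth=0
After op 4 (type): buf='dogok' undo_depth=2 redo_depth=0

Answer: yes no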